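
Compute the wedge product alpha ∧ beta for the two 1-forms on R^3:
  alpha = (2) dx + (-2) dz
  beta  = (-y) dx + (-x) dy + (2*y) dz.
alpha ∧ beta = (-2*x) dx ∧ dy + (2*y) dx ∧ dz + (-2*x) dy ∧ dz

Distribute the wedge, using dx_i ∧ dx_j = -dx_j ∧ dx_i and dx_i ∧ dx_i = 0. For each pair (i, j) with i < j, the coefficient of dx_i ∧ dx_j in alpha ∧ beta is (alpha_i * beta_j - alpha_j * beta_i). Collecting: alpha ∧ beta = (-2*x) dx ∧ dy + (2*y) dx ∧ dz + (-2*x) dy ∧ dz.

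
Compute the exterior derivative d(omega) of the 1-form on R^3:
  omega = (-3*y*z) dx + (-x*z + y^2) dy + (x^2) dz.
d(omega) = (2*z) dx ∧ dy + (2*x + 3*y) dx ∧ dz + (x) dy ∧ dz

For a 1-form omega = sum_i f_i dx_i, the exterior derivative is
  d(omega) = sum_{i < j} (∂f_j/∂x_i - ∂f_i/∂x_j) dx_i ∧ dx_j.
  coefficient of dx ∧ dy: ∂f_2/∂x - ∂f_1/∂y = ∂(-x*z + y^2)/∂x - ∂(-3*y*z)/∂y = 2*z
  coefficient of dx ∧ dz: ∂f_3/∂x - ∂f_1/∂z = ∂(x^2)/∂x - ∂(-3*y*z)/∂z = 2*x + 3*y
  coefficient of dy ∧ dz: ∂f_3/∂y - ∂f_2/∂z = ∂(x^2)/∂y - ∂(-x*z + y^2)/∂z = x
Assembling: d(omega) = (2*z) dx ∧ dy + (2*x + 3*y) dx ∧ dz + (x) dy ∧ dz.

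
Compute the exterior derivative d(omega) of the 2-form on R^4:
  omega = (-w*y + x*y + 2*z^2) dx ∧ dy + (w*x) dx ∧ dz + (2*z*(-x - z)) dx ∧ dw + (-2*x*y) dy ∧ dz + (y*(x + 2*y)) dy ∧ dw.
d(omega) = (-2*y + 4*z) dx ∧ dy ∧ dz + (3*x + 4*z) dx ∧ dz ∧ dw

For a 2-form omega = sum_{i<j} g_{ij} dx_i ∧ dx_j, the exterior derivative is
  d(omega) = sum_{i<j} d(g_{ij}) ∧ dx_i ∧ dx_j = sum_{i<j, k} (∂g_{ij}/∂x_k) dx_k ∧ dx_i ∧ dx_j.
Expand each term, using dx_k ∧ dx_i ∧ dx_j = sgn(permutation) dx_{(a)} ∧ dx_{(b)} ∧ dx_{(c)} with (a < b < c) sorted:
  d(-w*y + x*y + 2*z^2) includes (∂/∂z)(-w*y + x*y + 2*z^2) dz = (4*z) dz, which multiplied by dx ∧ dy gives (4*z) dx ∧ dy ∧ dz
  d(-w*y + x*y + 2*z^2) includes (∂/∂w)(-w*y + x*y + 2*z^2) dw = (-y) dw, which multiplied by dx ∧ dy gives (-y) dx ∧ dy ∧ dw
  d(w*x) includes (∂/∂w)(w*x) dw = (x) dw, which multiplied by dx ∧ dz gives (x) dx ∧ dz ∧ dw
  d(2*z*(-x - z)) includes (∂/∂z)(2*z*(-x - z)) dz = (-2*x - 4*z) dz, which multiplied by dx ∧ dw gives (2*x + 4*z) dx ∧ dz ∧ dw
  d(-2*x*y) includes (∂/∂x)(-2*x*y) dx = (-2*y) dx, which multiplied by dy ∧ dz gives (-2*y) dx ∧ dy ∧ dz
  d(y*(x + 2*y)) includes (∂/∂x)(y*(x + 2*y)) dx = (y) dx, which multiplied by dy ∧ dw gives (y) dx ∧ dy ∧ dw
Collecting like 3-forms: d(omega) = (-2*y + 4*z) dx ∧ dy ∧ dz + (3*x + 4*z) dx ∧ dz ∧ dw.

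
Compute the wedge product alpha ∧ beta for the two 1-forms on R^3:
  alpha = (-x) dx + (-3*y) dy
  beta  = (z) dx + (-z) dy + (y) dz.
alpha ∧ beta = (z*(x + 3*y)) dx ∧ dy + (-x*y) dx ∧ dz + (-3*y^2) dy ∧ dz

Distribute the wedge, using dx_i ∧ dx_j = -dx_j ∧ dx_i and dx_i ∧ dx_i = 0. For each pair (i, j) with i < j, the coefficient of dx_i ∧ dx_j in alpha ∧ beta is (alpha_i * beta_j - alpha_j * beta_i). Collecting: alpha ∧ beta = (z*(x + 3*y)) dx ∧ dy + (-x*y) dx ∧ dz + (-3*y^2) dy ∧ dz.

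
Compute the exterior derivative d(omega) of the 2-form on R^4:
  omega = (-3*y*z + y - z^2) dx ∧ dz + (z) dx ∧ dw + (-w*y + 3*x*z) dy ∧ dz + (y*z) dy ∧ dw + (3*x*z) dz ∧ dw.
d(omega) = (6*z - 1) dx ∧ dy ∧ dz + (3*z - 1) dx ∧ dz ∧ dw + (-2*y) dy ∧ dz ∧ dw

For a 2-form omega = sum_{i<j} g_{ij} dx_i ∧ dx_j, the exterior derivative is
  d(omega) = sum_{i<j} d(g_{ij}) ∧ dx_i ∧ dx_j = sum_{i<j, k} (∂g_{ij}/∂x_k) dx_k ∧ dx_i ∧ dx_j.
Expand each term, using dx_k ∧ dx_i ∧ dx_j = sgn(permutation) dx_{(a)} ∧ dx_{(b)} ∧ dx_{(c)} with (a < b < c) sorted:
  d(-3*y*z + y - z^2) includes (∂/∂y)(-3*y*z + y - z^2) dy = (1 - 3*z) dy, which multiplied by dx ∧ dz gives (3*z - 1) dx ∧ dy ∧ dz
  d(z) includes (∂/∂z)(z) dz = (1) dz, which multiplied by dx ∧ dw gives (-1) dx ∧ dz ∧ dw
  d(-w*y + 3*x*z) includes (∂/∂x)(-w*y + 3*x*z) dx = (3*z) dx, which multiplied by dy ∧ dz gives (3*z) dx ∧ dy ∧ dz
  d(-w*y + 3*x*z) includes (∂/∂w)(-w*y + 3*x*z) dw = (-y) dw, which multiplied by dy ∧ dz gives (-y) dy ∧ dz ∧ dw
  d(y*z) includes (∂/∂z)(y*z) dz = (y) dz, which multiplied by dy ∧ dw gives (-y) dy ∧ dz ∧ dw
  d(3*x*z) includes (∂/∂x)(3*x*z) dx = (3*z) dx, which multiplied by dz ∧ dw gives (3*z) dx ∧ dz ∧ dw
Collecting like 3-forms: d(omega) = (6*z - 1) dx ∧ dy ∧ dz + (3*z - 1) dx ∧ dz ∧ dw + (-2*y) dy ∧ dz ∧ dw.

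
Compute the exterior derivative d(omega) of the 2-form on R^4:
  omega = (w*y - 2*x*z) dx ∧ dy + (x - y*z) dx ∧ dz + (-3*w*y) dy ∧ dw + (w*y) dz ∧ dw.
d(omega) = (-2*x + z) dx ∧ dy ∧ dz + (y) dx ∧ dy ∧ dw + (w) dy ∧ dz ∧ dw

For a 2-form omega = sum_{i<j} g_{ij} dx_i ∧ dx_j, the exterior derivative is
  d(omega) = sum_{i<j} d(g_{ij}) ∧ dx_i ∧ dx_j = sum_{i<j, k} (∂g_{ij}/∂x_k) dx_k ∧ dx_i ∧ dx_j.
Expand each term, using dx_k ∧ dx_i ∧ dx_j = sgn(permutation) dx_{(a)} ∧ dx_{(b)} ∧ dx_{(c)} with (a < b < c) sorted:
  d(w*y - 2*x*z) includes (∂/∂z)(w*y - 2*x*z) dz = (-2*x) dz, which multiplied by dx ∧ dy gives (-2*x) dx ∧ dy ∧ dz
  d(w*y - 2*x*z) includes (∂/∂w)(w*y - 2*x*z) dw = (y) dw, which multiplied by dx ∧ dy gives (y) dx ∧ dy ∧ dw
  d(x - y*z) includes (∂/∂y)(x - y*z) dy = (-z) dy, which multiplied by dx ∧ dz gives (z) dx ∧ dy ∧ dz
  d(w*y) includes (∂/∂y)(w*y) dy = (w) dy, which multiplied by dz ∧ dw gives (w) dy ∧ dz ∧ dw
Collecting like 3-forms: d(omega) = (-2*x + z) dx ∧ dy ∧ dz + (y) dx ∧ dy ∧ dw + (w) dy ∧ dz ∧ dw.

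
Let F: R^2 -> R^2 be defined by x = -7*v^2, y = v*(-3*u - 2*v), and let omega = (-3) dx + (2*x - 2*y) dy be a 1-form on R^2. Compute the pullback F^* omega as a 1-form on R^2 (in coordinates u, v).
F^* omega = (v^2*(-18*u + 30*v)) du + (2*v*(-9*u^2 + 3*u*v + 20*v^2 + 21)) dv

Using F^*(f dg) = (f ∘ F) d(g ∘ F), substitute each coordinate x_i by F_i(u, v) in f_i, and replace dx_i by d F_i = (∂F_i/∂u) du + (∂F_i/∂v) dv.
  For the x component: f_1(F) = -3; d F_1 = (0) du + (-14*v) dv
  For the y component: f_2(F) = 2*v*(3*u - 5*v); d F_2 = (-3*v) du + (-3*u - 4*v) dv
Combining and collecting du, dv coefficients:
  coeff of du: v^2*(-18*u + 30*v)
  coeff of dv: 2*v*(-9*u^2 + 3*u*v + 20*v^2 + 21)
F^* omega = (v^2*(-18*u + 30*v)) du + (2*v*(-9*u^2 + 3*u*v + 20*v^2 + 21)) dv.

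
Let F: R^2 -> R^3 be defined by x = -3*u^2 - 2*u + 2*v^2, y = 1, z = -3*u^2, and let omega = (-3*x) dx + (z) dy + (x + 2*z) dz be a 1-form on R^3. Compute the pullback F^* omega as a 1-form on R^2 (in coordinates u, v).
F^* omega = (-42*u^2 + 24*u*v^2 - 12*u + 12*v^2) du + (12*v*(3*u^2 + 2*u - 2*v^2)) dv

Using F^*(f dg) = (f ∘ F) d(g ∘ F), substitute each coordinate x_i by F_i(u, v) in f_i, and replace dx_i by d F_i = (∂F_i/∂u) du + (∂F_i/∂v) dv.
  For the x component: f_1(F) = 9*u^2 + 6*u - 6*v^2; d F_1 = (-6*u - 2) du + (4*v) dv
  For the y component: f_2(F) = -3*u^2; d F_2 = (0) du + (0) dv
  For the z component: f_3(F) = -9*u^2 - 2*u + 2*v^2; d F_3 = (-6*u) du + (0) dv
Combining and collecting du, dv coefficients:
  coeff of du: -42*u^2 + 24*u*v^2 - 12*u + 12*v^2
  coeff of dv: 12*v*(3*u^2 + 2*u - 2*v^2)
F^* omega = (-42*u^2 + 24*u*v^2 - 12*u + 12*v^2) du + (12*v*(3*u^2 + 2*u - 2*v^2)) dv.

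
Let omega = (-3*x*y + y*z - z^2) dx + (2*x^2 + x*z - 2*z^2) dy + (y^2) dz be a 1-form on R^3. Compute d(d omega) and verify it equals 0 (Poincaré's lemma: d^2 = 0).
d(d omega) = 0

Step 1: d omega = sum_{i<j} (∂f_j/∂x_i - ∂f_i/∂x_j) dx_i ∧ dx_j:
  coeff of dx ∧ dy: 7*x
  coeff of dx ∧ dz: -y + 2*z
  coeff of dy ∧ dz: -x + 2*y + 4*z
Step 2: Apply d again to each 2-form coefficient. The only possible 3-form in R^3 is dx ∧ dy ∧ dz, with coefficient
  ∂(coeff of dy∧dz)/∂x - ∂(coeff of dx∧dz)/∂y + ∂(coeff of dx∧dy)/∂z
  = ∂/∂x (-x + 2*y + 4*z) - ∂/∂y (-y + 2*z) + ∂/∂z (7*x).
Each of these terms simplifies to sums of mixed partials that cancel in pairs. The result is 0 (by equality of mixed partials for smooth functions — Schwarz / Clairaut).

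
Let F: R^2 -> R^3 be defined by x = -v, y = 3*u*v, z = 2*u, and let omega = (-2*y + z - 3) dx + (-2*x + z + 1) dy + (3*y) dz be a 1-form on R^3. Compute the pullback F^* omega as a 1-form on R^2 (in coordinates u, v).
F^* omega = (3*v*(8*u + 2*v + 1)) du + (6*u^2 + 12*u*v + u + 3) dv

Using F^*(f dg) = (f ∘ F) d(g ∘ F), substitute each coordinate x_i by F_i(u, v) in f_i, and replace dx_i by d F_i = (∂F_i/∂u) du + (∂F_i/∂v) dv.
  For the x component: f_1(F) = -6*u*v + 2*u - 3; d F_1 = (0) du + (-1) dv
  For the y component: f_2(F) = 2*u + 2*v + 1; d F_2 = (3*v) du + (3*u) dv
  For the z component: f_3(F) = 9*u*v; d F_3 = (2) du + (0) dv
Combining and collecting du, dv coefficients:
  coeff of du: 3*v*(8*u + 2*v + 1)
  coeff of dv: 6*u^2 + 12*u*v + u + 3
F^* omega = (3*v*(8*u + 2*v + 1)) du + (6*u^2 + 12*u*v + u + 3) dv.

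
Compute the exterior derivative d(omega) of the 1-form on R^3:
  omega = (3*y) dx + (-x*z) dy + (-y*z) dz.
d(omega) = (-z - 3) dx ∧ dy + (x - z) dy ∧ dz

For a 1-form omega = sum_i f_i dx_i, the exterior derivative is
  d(omega) = sum_{i < j} (∂f_j/∂x_i - ∂f_i/∂x_j) dx_i ∧ dx_j.
  coefficient of dx ∧ dy: ∂f_2/∂x - ∂f_1/∂y = ∂(-x*z)/∂x - ∂(3*y)/∂y = -z - 3
  coefficient of dy ∧ dz: ∂f_3/∂y - ∂f_2/∂z = ∂(-y*z)/∂y - ∂(-x*z)/∂z = x - z
Assembling: d(omega) = (-z - 3) dx ∧ dy + (x - z) dy ∧ dz.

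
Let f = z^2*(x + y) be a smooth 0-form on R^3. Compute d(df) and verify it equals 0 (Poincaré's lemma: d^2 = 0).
d(df) = 0

Step 1: df = sum_i (∂f/∂x_i) dx_i = (z^2) dx + (z^2) dy + (2*z*(x + y)) dz.
Step 2: Apply d again. Using the 1-form formula, the coefficient of dx ∧ dy in d(df) is ∂^2 f/∂x ∂y - ∂^2 f/∂y ∂x = (0) - (0) = 0 (equality of mixed partials for smooth f).
Similarly for dx ∧ dz and dy ∧ dz — all coefficients vanish. So d(df) = 0.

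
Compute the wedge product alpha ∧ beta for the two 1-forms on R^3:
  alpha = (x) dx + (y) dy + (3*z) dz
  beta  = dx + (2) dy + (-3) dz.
alpha ∧ beta = (2*x - y) dx ∧ dy + (-3*x - 3*z) dx ∧ dz + (-3*y - 6*z) dy ∧ dz

Distribute the wedge, using dx_i ∧ dx_j = -dx_j ∧ dx_i and dx_i ∧ dx_i = 0. For each pair (i, j) with i < j, the coefficient of dx_i ∧ dx_j in alpha ∧ beta is (alpha_i * beta_j - alpha_j * beta_i). Collecting: alpha ∧ beta = (2*x - y) dx ∧ dy + (-3*x - 3*z) dx ∧ dz + (-3*y - 6*z) dy ∧ dz.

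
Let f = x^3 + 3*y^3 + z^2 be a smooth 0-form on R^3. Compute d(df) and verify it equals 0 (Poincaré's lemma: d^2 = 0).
d(df) = 0

Step 1: df = sum_i (∂f/∂x_i) dx_i = (3*x^2) dx + (9*y^2) dy + (2*z) dz.
Step 2: Apply d again. Using the 1-form formula, the coefficient of dx ∧ dy in d(df) is ∂^2 f/∂x ∂y - ∂^2 f/∂y ∂x = (0) - (0) = 0 (equality of mixed partials for smooth f).
Similarly for dx ∧ dz and dy ∧ dz — all coefficients vanish. So d(df) = 0.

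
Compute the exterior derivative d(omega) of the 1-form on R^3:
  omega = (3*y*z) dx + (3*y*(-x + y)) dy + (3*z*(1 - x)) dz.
d(omega) = (-3*y - 3*z) dx ∧ dy + (-3*y - 3*z) dx ∧ dz

For a 1-form omega = sum_i f_i dx_i, the exterior derivative is
  d(omega) = sum_{i < j} (∂f_j/∂x_i - ∂f_i/∂x_j) dx_i ∧ dx_j.
  coefficient of dx ∧ dy: ∂f_2/∂x - ∂f_1/∂y = ∂(3*y*(-x + y))/∂x - ∂(3*y*z)/∂y = -3*y - 3*z
  coefficient of dx ∧ dz: ∂f_3/∂x - ∂f_1/∂z = ∂(3*z*(1 - x))/∂x - ∂(3*y*z)/∂z = -3*y - 3*z
Assembling: d(omega) = (-3*y - 3*z) dx ∧ dy + (-3*y - 3*z) dx ∧ dz.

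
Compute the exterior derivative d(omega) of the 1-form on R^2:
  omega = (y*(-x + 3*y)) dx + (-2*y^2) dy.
d(omega) = (x - 6*y) dx ∧ dy

For a 1-form omega = sum_i f_i dx_i, the exterior derivative is
  d(omega) = sum_{i < j} (∂f_j/∂x_i - ∂f_i/∂x_j) dx_i ∧ dx_j.
  coefficient of dx ∧ dy: ∂f_2/∂x - ∂f_1/∂y = ∂(-2*y^2)/∂x - ∂(y*(-x + 3*y))/∂y = x - 6*y
Assembling: d(omega) = (x - 6*y) dx ∧ dy.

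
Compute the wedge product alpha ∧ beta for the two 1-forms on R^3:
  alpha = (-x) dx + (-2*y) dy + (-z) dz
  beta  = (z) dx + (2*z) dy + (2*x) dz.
alpha ∧ beta = (2*z*(-x + y)) dx ∧ dy + (-2*x^2 + z^2) dx ∧ dz + (-4*x*y + 2*z^2) dy ∧ dz

Distribute the wedge, using dx_i ∧ dx_j = -dx_j ∧ dx_i and dx_i ∧ dx_i = 0. For each pair (i, j) with i < j, the coefficient of dx_i ∧ dx_j in alpha ∧ beta is (alpha_i * beta_j - alpha_j * beta_i). Collecting: alpha ∧ beta = (2*z*(-x + y)) dx ∧ dy + (-2*x^2 + z^2) dx ∧ dz + (-4*x*y + 2*z^2) dy ∧ dz.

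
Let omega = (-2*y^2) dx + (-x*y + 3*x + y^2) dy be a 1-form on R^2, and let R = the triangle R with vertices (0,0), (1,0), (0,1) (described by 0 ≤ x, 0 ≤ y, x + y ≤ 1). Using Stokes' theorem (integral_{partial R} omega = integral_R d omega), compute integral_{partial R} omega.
integral_(partial R) omega = 2

Stokes: integral_partial_R omega = integral_R d omega with d omega = (∂Q/∂x - ∂P/∂y) dx ∧ dy.
  ∂Q/∂x = 3 - y
  ∂P/∂y = -4*y
  integrand = ∂Q/∂x - ∂P/∂y = 3*y + 3.
Integrating over R: integral_0^1 integral_0^{1-x} (3*y + 3) dy dx = 2.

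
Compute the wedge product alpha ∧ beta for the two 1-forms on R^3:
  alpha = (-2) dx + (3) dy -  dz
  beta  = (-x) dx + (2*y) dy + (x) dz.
alpha ∧ beta = (3*x - 4*y) dx ∧ dy + (-3*x) dx ∧ dz + (3*x + 2*y) dy ∧ dz

Distribute the wedge, using dx_i ∧ dx_j = -dx_j ∧ dx_i and dx_i ∧ dx_i = 0. For each pair (i, j) with i < j, the coefficient of dx_i ∧ dx_j in alpha ∧ beta is (alpha_i * beta_j - alpha_j * beta_i). Collecting: alpha ∧ beta = (3*x - 4*y) dx ∧ dy + (-3*x) dx ∧ dz + (3*x + 2*y) dy ∧ dz.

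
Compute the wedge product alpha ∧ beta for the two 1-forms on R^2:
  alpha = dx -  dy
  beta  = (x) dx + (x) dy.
alpha ∧ beta = (2*x) dx ∧ dy

Distribute the wedge, using dx_i ∧ dx_j = -dx_j ∧ dx_i and dx_i ∧ dx_i = 0. For each pair (i, j) with i < j, the coefficient of dx_i ∧ dx_j in alpha ∧ beta is (alpha_i * beta_j - alpha_j * beta_i). Collecting: alpha ∧ beta = (2*x) dx ∧ dy.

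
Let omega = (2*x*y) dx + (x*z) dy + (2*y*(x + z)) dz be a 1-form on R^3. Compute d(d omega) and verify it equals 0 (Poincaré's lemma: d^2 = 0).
d(d omega) = 0

Step 1: d omega = sum_{i<j} (∂f_j/∂x_i - ∂f_i/∂x_j) dx_i ∧ dx_j:
  coeff of dx ∧ dy: -2*x + z
  coeff of dx ∧ dz: 2*y
  coeff of dy ∧ dz: x + 2*z
Step 2: Apply d again to each 2-form coefficient. The only possible 3-form in R^3 is dx ∧ dy ∧ dz, with coefficient
  ∂(coeff of dy∧dz)/∂x - ∂(coeff of dx∧dz)/∂y + ∂(coeff of dx∧dy)/∂z
  = ∂/∂x (x + 2*z) - ∂/∂y (2*y) + ∂/∂z (-2*x + z).
Each of these terms simplifies to sums of mixed partials that cancel in pairs. The result is 0 (by equality of mixed partials for smooth functions — Schwarz / Clairaut).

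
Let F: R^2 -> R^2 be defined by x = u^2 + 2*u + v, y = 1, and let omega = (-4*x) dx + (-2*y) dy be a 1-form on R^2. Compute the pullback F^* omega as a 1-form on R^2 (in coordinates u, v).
F^* omega = (-8*u^3 - 24*u^2 - 8*u*v - 16*u - 8*v) du + (-4*u^2 - 8*u - 4*v) dv

Using F^*(f dg) = (f ∘ F) d(g ∘ F), substitute each coordinate x_i by F_i(u, v) in f_i, and replace dx_i by d F_i = (∂F_i/∂u) du + (∂F_i/∂v) dv.
  For the x component: f_1(F) = -4*u^2 - 8*u - 4*v; d F_1 = (2*u + 2) du + (1) dv
  For the y component: f_2(F) = -2; d F_2 = (0) du + (0) dv
Combining and collecting du, dv coefficients:
  coeff of du: -8*u^3 - 24*u^2 - 8*u*v - 16*u - 8*v
  coeff of dv: -4*u^2 - 8*u - 4*v
F^* omega = (-8*u^3 - 24*u^2 - 8*u*v - 16*u - 8*v) du + (-4*u^2 - 8*u - 4*v) dv.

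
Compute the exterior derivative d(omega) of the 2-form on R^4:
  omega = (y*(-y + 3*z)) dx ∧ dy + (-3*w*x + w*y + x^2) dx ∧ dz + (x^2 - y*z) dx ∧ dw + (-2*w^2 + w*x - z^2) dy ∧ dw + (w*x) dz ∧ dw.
d(omega) = (-w + 3*y) dx ∧ dy ∧ dz + (w - 3*x + 2*y) dx ∧ dz ∧ dw + (w + z) dx ∧ dy ∧ dw + (2*z) dy ∧ dz ∧ dw

For a 2-form omega = sum_{i<j} g_{ij} dx_i ∧ dx_j, the exterior derivative is
  d(omega) = sum_{i<j} d(g_{ij}) ∧ dx_i ∧ dx_j = sum_{i<j, k} (∂g_{ij}/∂x_k) dx_k ∧ dx_i ∧ dx_j.
Expand each term, using dx_k ∧ dx_i ∧ dx_j = sgn(permutation) dx_{(a)} ∧ dx_{(b)} ∧ dx_{(c)} with (a < b < c) sorted:
  d(y*(-y + 3*z)) includes (∂/∂z)(y*(-y + 3*z)) dz = (3*y) dz, which multiplied by dx ∧ dy gives (3*y) dx ∧ dy ∧ dz
  d(-3*w*x + w*y + x^2) includes (∂/∂y)(-3*w*x + w*y + x^2) dy = (w) dy, which multiplied by dx ∧ dz gives (-w) dx ∧ dy ∧ dz
  d(-3*w*x + w*y + x^2) includes (∂/∂w)(-3*w*x + w*y + x^2) dw = (-3*x + y) dw, which multiplied by dx ∧ dz gives (-3*x + y) dx ∧ dz ∧ dw
  d(x^2 - y*z) includes (∂/∂y)(x^2 - y*z) dy = (-z) dy, which multiplied by dx ∧ dw gives (z) dx ∧ dy ∧ dw
  d(x^2 - y*z) includes (∂/∂z)(x^2 - y*z) dz = (-y) dz, which multiplied by dx ∧ dw gives (y) dx ∧ dz ∧ dw
  d(-2*w^2 + w*x - z^2) includes (∂/∂x)(-2*w^2 + w*x - z^2) dx = (w) dx, which multiplied by dy ∧ dw gives (w) dx ∧ dy ∧ dw
  d(-2*w^2 + w*x - z^2) includes (∂/∂z)(-2*w^2 + w*x - z^2) dz = (-2*z) dz, which multiplied by dy ∧ dw gives (2*z) dy ∧ dz ∧ dw
  d(w*x) includes (∂/∂x)(w*x) dx = (w) dx, which multiplied by dz ∧ dw gives (w) dx ∧ dz ∧ dw
Collecting like 3-forms: d(omega) = (-w + 3*y) dx ∧ dy ∧ dz + (w - 3*x + 2*y) dx ∧ dz ∧ dw + (w + z) dx ∧ dy ∧ dw + (2*z) dy ∧ dz ∧ dw.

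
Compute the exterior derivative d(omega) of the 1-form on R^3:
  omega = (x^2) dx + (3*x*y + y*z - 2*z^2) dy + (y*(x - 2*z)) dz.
d(omega) = (3*y) dx ∧ dy + (y) dx ∧ dz + (x - y + 2*z) dy ∧ dz

For a 1-form omega = sum_i f_i dx_i, the exterior derivative is
  d(omega) = sum_{i < j} (∂f_j/∂x_i - ∂f_i/∂x_j) dx_i ∧ dx_j.
  coefficient of dx ∧ dy: ∂f_2/∂x - ∂f_1/∂y = ∂(3*x*y + y*z - 2*z^2)/∂x - ∂(x^2)/∂y = 3*y
  coefficient of dx ∧ dz: ∂f_3/∂x - ∂f_1/∂z = ∂(y*(x - 2*z))/∂x - ∂(x^2)/∂z = y
  coefficient of dy ∧ dz: ∂f_3/∂y - ∂f_2/∂z = ∂(y*(x - 2*z))/∂y - ∂(3*x*y + y*z - 2*z^2)/∂z = x - y + 2*z
Assembling: d(omega) = (3*y) dx ∧ dy + (y) dx ∧ dz + (x - y + 2*z) dy ∧ dz.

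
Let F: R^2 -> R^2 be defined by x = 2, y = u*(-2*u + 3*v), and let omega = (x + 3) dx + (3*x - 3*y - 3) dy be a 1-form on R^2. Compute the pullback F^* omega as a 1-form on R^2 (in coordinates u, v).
F^* omega = (-24*u^3 + 54*u^2*v - 27*u*v^2 - 12*u + 9*v) du + (9*u*(2*u^2 - 3*u*v + 1)) dv

Using F^*(f dg) = (f ∘ F) d(g ∘ F), substitute each coordinate x_i by F_i(u, v) in f_i, and replace dx_i by d F_i = (∂F_i/∂u) du + (∂F_i/∂v) dv.
  For the x component: f_1(F) = 5; d F_1 = (0) du + (0) dv
  For the y component: f_2(F) = 6*u^2 - 9*u*v + 3; d F_2 = (-4*u + 3*v) du + (3*u) dv
Combining and collecting du, dv coefficients:
  coeff of du: -24*u^3 + 54*u^2*v - 27*u*v^2 - 12*u + 9*v
  coeff of dv: 9*u*(2*u^2 - 3*u*v + 1)
F^* omega = (-24*u^3 + 54*u^2*v - 27*u*v^2 - 12*u + 9*v) du + (9*u*(2*u^2 - 3*u*v + 1)) dv.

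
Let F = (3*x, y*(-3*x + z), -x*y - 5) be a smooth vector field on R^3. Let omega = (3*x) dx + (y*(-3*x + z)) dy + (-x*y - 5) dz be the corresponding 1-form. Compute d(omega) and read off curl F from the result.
d(omega) = (-x - y) dy ∧ dz + (y) dz ∧ dx + (-3*y) dx ∧ dy; curl F = (-x - y, y, -3*y)

d omega = sum_{i<j} (∂f_j/∂x_i - ∂f_i/∂x_j) dx_i ∧ dx_j. Under the identification (dy ∧ dz, dz ∧ dx, dx ∧ dy) ↔ (e_x, e_y, e_z), the coefficients are exactly the components of curl F. Compute:
  ∂R/∂y - ∂Q/∂z = (-x) - (y) = -x - y
  ∂P/∂z - ∂R/∂x = (0) - (-y) = y
  ∂Q/∂x - ∂P/∂y = (-3*y) - (0) = -3*y.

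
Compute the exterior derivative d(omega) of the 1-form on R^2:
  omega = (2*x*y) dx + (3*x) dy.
d(omega) = (3 - 2*x) dx ∧ dy

For a 1-form omega = sum_i f_i dx_i, the exterior derivative is
  d(omega) = sum_{i < j} (∂f_j/∂x_i - ∂f_i/∂x_j) dx_i ∧ dx_j.
  coefficient of dx ∧ dy: ∂f_2/∂x - ∂f_1/∂y = ∂(3*x)/∂x - ∂(2*x*y)/∂y = 3 - 2*x
Assembling: d(omega) = (3 - 2*x) dx ∧ dy.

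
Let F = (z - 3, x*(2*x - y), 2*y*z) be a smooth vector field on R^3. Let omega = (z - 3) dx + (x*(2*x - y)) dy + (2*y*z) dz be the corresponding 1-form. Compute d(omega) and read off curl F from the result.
d(omega) = (2*z) dy ∧ dz + (1) dz ∧ dx + (4*x - y) dx ∧ dy; curl F = (2*z, 1, 4*x - y)

d omega = sum_{i<j} (∂f_j/∂x_i - ∂f_i/∂x_j) dx_i ∧ dx_j. Under the identification (dy ∧ dz, dz ∧ dx, dx ∧ dy) ↔ (e_x, e_y, e_z), the coefficients are exactly the components of curl F. Compute:
  ∂R/∂y - ∂Q/∂z = (2*z) - (0) = 2*z
  ∂P/∂z - ∂R/∂x = (1) - (0) = 1
  ∂Q/∂x - ∂P/∂y = (4*x - y) - (0) = 4*x - y.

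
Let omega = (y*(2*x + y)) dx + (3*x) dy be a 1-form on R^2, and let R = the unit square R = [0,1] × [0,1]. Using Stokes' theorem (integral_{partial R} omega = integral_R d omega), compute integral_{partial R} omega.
integral_(partial R) omega = 1

Stokes: integral_partial_R omega = integral_R d omega with d omega = (∂Q/∂x - ∂P/∂y) dx ∧ dy.
  ∂Q/∂x = 3
  ∂P/∂y = 2*x + 2*y
  integrand = ∂Q/∂x - ∂P/∂y = -2*x - 2*y + 3.
Integrating over R: integral_0^1 integral_0^1 (-2*x - 2*y + 3) dx dy = 1.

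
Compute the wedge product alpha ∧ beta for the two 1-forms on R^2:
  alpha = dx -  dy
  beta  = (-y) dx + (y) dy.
alpha ∧ beta = 0

Distribute the wedge, using dx_i ∧ dx_j = -dx_j ∧ dx_i and dx_i ∧ dx_i = 0. For each pair (i, j) with i < j, the coefficient of dx_i ∧ dx_j in alpha ∧ beta is (alpha_i * beta_j - alpha_j * beta_i). Collecting: alpha ∧ beta = 0.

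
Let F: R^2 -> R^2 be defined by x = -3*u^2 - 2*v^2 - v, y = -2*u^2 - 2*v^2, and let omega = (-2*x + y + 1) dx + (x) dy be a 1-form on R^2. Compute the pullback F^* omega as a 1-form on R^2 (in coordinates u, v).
F^* omega = (2*u*(-6*u^2 - 2*v^2 - 4*v - 3)) du + (-4*u^2*v - 4*u^2 - 6*v^2 - 6*v - 1) dv

Using F^*(f dg) = (f ∘ F) d(g ∘ F), substitute each coordinate x_i by F_i(u, v) in f_i, and replace dx_i by d F_i = (∂F_i/∂u) du + (∂F_i/∂v) dv.
  For the x component: f_1(F) = 4*u^2 + 2*v^2 + 2*v + 1; d F_1 = (-6*u) du + (-4*v - 1) dv
  For the y component: f_2(F) = -3*u^2 - 2*v^2 - v; d F_2 = (-4*u) du + (-4*v) dv
Combining and collecting du, dv coefficients:
  coeff of du: 2*u*(-6*u^2 - 2*v^2 - 4*v - 3)
  coeff of dv: -4*u^2*v - 4*u^2 - 6*v^2 - 6*v - 1
F^* omega = (2*u*(-6*u^2 - 2*v^2 - 4*v - 3)) du + (-4*u^2*v - 4*u^2 - 6*v^2 - 6*v - 1) dv.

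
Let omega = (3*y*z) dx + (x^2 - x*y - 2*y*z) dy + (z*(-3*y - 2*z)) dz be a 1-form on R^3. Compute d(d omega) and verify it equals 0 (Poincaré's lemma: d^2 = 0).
d(d omega) = 0

Step 1: d omega = sum_{i<j} (∂f_j/∂x_i - ∂f_i/∂x_j) dx_i ∧ dx_j:
  coeff of dx ∧ dy: 2*x - y - 3*z
  coeff of dx ∧ dz: -3*y
  coeff of dy ∧ dz: 2*y - 3*z
Step 2: Apply d again to each 2-form coefficient. The only possible 3-form in R^3 is dx ∧ dy ∧ dz, with coefficient
  ∂(coeff of dy∧dz)/∂x - ∂(coeff of dx∧dz)/∂y + ∂(coeff of dx∧dy)/∂z
  = ∂/∂x (2*y - 3*z) - ∂/∂y (-3*y) + ∂/∂z (2*x - y - 3*z).
Each of these terms simplifies to sums of mixed partials that cancel in pairs. The result is 0 (by equality of mixed partials for smooth functions — Schwarz / Clairaut).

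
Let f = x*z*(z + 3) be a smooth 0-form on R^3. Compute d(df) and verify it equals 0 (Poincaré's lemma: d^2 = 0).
d(df) = 0

Step 1: df = sum_i (∂f/∂x_i) dx_i = (z*(z + 3)) dx + (0) dy + (x*(2*z + 3)) dz.
Step 2: Apply d again. Using the 1-form formula, the coefficient of dx ∧ dy in d(df) is ∂^2 f/∂x ∂y - ∂^2 f/∂y ∂x = (0) - (0) = 0 (equality of mixed partials for smooth f).
Similarly for dx ∧ dz and dy ∧ dz — all coefficients vanish. So d(df) = 0.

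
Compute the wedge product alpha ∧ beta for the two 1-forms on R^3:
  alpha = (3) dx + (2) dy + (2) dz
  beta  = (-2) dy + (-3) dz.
alpha ∧ beta = (-6) dx ∧ dy + (-9) dx ∧ dz + (-2) dy ∧ dz

Distribute the wedge, using dx_i ∧ dx_j = -dx_j ∧ dx_i and dx_i ∧ dx_i = 0. For each pair (i, j) with i < j, the coefficient of dx_i ∧ dx_j in alpha ∧ beta is (alpha_i * beta_j - alpha_j * beta_i). Collecting: alpha ∧ beta = (-6) dx ∧ dy + (-9) dx ∧ dz + (-2) dy ∧ dz.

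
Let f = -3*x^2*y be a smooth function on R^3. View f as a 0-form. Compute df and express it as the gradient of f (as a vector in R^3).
df = (-6*x*y) dx + (-3*x^2) dy + (0) dz; grad f = (-6*x*y, -3*x^2, 0)

For a 0-form f, d f = (∂f/∂x) dx + (∂f/∂y) dy + (∂f/∂z) dz. The components of the vector representation are exactly the entries of grad f in Cartesian coordinates:
  ∂f/∂x = -6*x*y
  ∂f/∂y = -3*x^2
  ∂f/∂z = 0.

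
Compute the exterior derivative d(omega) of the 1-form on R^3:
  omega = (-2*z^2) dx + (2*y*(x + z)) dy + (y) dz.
d(omega) = (2*y) dx ∧ dy + (4*z) dx ∧ dz + (1 - 2*y) dy ∧ dz

For a 1-form omega = sum_i f_i dx_i, the exterior derivative is
  d(omega) = sum_{i < j} (∂f_j/∂x_i - ∂f_i/∂x_j) dx_i ∧ dx_j.
  coefficient of dx ∧ dy: ∂f_2/∂x - ∂f_1/∂y = ∂(2*y*(x + z))/∂x - ∂(-2*z^2)/∂y = 2*y
  coefficient of dx ∧ dz: ∂f_3/∂x - ∂f_1/∂z = ∂(y)/∂x - ∂(-2*z^2)/∂z = 4*z
  coefficient of dy ∧ dz: ∂f_3/∂y - ∂f_2/∂z = ∂(y)/∂y - ∂(2*y*(x + z))/∂z = 1 - 2*y
Assembling: d(omega) = (2*y) dx ∧ dy + (4*z) dx ∧ dz + (1 - 2*y) dy ∧ dz.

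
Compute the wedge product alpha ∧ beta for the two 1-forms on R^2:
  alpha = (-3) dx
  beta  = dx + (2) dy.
alpha ∧ beta = (-6) dx ∧ dy

Distribute the wedge, using dx_i ∧ dx_j = -dx_j ∧ dx_i and dx_i ∧ dx_i = 0. For each pair (i, j) with i < j, the coefficient of dx_i ∧ dx_j in alpha ∧ beta is (alpha_i * beta_j - alpha_j * beta_i). Collecting: alpha ∧ beta = (-6) dx ∧ dy.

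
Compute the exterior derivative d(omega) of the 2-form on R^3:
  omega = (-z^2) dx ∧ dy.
d(omega) = (-2*z) dx ∧ dy ∧ dz

For a 2-form omega = sum_{i<j} g_{ij} dx_i ∧ dx_j, the exterior derivative is
  d(omega) = sum_{i<j} d(g_{ij}) ∧ dx_i ∧ dx_j = sum_{i<j, k} (∂g_{ij}/∂x_k) dx_k ∧ dx_i ∧ dx_j.
Expand each term, using dx_k ∧ dx_i ∧ dx_j = sgn(permutation) dx_{(a)} ∧ dx_{(b)} ∧ dx_{(c)} with (a < b < c) sorted:
  d(-z^2) includes (∂/∂z)(-z^2) dz = (-2*z) dz, which multiplied by dx ∧ dy gives (-2*z) dx ∧ dy ∧ dz
Collecting like 3-forms: d(omega) = (-2*z) dx ∧ dy ∧ dz.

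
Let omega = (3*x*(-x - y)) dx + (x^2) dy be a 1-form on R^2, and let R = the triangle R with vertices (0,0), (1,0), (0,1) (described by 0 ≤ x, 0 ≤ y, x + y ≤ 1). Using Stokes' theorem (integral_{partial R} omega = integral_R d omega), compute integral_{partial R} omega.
integral_(partial R) omega = 5/6

Stokes: integral_partial_R omega = integral_R d omega with d omega = (∂Q/∂x - ∂P/∂y) dx ∧ dy.
  ∂Q/∂x = 2*x
  ∂P/∂y = -3*x
  integrand = ∂Q/∂x - ∂P/∂y = 5*x.
Integrating over R: integral_0^1 integral_0^{1-x} (5*x) dy dx = 5/6.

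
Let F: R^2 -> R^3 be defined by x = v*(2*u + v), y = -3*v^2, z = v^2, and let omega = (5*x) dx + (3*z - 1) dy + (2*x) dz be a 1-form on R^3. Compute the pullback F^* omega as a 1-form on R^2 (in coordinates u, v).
F^* omega = (10*v^2*(2*u + v)) du + (2*v*(10*u^2 + 19*u*v - 2*v^2 + 3)) dv

Using F^*(f dg) = (f ∘ F) d(g ∘ F), substitute each coordinate x_i by F_i(u, v) in f_i, and replace dx_i by d F_i = (∂F_i/∂u) du + (∂F_i/∂v) dv.
  For the x component: f_1(F) = 5*v*(2*u + v); d F_1 = (2*v) du + (2*u + 2*v) dv
  For the y component: f_2(F) = 3*v^2 - 1; d F_2 = (0) du + (-6*v) dv
  For the z component: f_3(F) = 2*v*(2*u + v); d F_3 = (0) du + (2*v) dv
Combining and collecting du, dv coefficients:
  coeff of du: 10*v^2*(2*u + v)
  coeff of dv: 2*v*(10*u^2 + 19*u*v - 2*v^2 + 3)
F^* omega = (10*v^2*(2*u + v)) du + (2*v*(10*u^2 + 19*u*v - 2*v^2 + 3)) dv.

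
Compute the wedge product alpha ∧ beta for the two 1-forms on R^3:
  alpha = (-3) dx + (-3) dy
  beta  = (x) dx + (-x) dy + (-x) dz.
alpha ∧ beta = (6*x) dx ∧ dy + (3*x) dx ∧ dz + (3*x) dy ∧ dz

Distribute the wedge, using dx_i ∧ dx_j = -dx_j ∧ dx_i and dx_i ∧ dx_i = 0. For each pair (i, j) with i < j, the coefficient of dx_i ∧ dx_j in alpha ∧ beta is (alpha_i * beta_j - alpha_j * beta_i). Collecting: alpha ∧ beta = (6*x) dx ∧ dy + (3*x) dx ∧ dz + (3*x) dy ∧ dz.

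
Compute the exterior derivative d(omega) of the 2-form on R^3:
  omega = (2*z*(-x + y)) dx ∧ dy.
d(omega) = (-2*x + 2*y) dx ∧ dy ∧ dz

For a 2-form omega = sum_{i<j} g_{ij} dx_i ∧ dx_j, the exterior derivative is
  d(omega) = sum_{i<j} d(g_{ij}) ∧ dx_i ∧ dx_j = sum_{i<j, k} (∂g_{ij}/∂x_k) dx_k ∧ dx_i ∧ dx_j.
Expand each term, using dx_k ∧ dx_i ∧ dx_j = sgn(permutation) dx_{(a)} ∧ dx_{(b)} ∧ dx_{(c)} with (a < b < c) sorted:
  d(2*z*(-x + y)) includes (∂/∂z)(2*z*(-x + y)) dz = (-2*x + 2*y) dz, which multiplied by dx ∧ dy gives (-2*x + 2*y) dx ∧ dy ∧ dz
Collecting like 3-forms: d(omega) = (-2*x + 2*y) dx ∧ dy ∧ dz.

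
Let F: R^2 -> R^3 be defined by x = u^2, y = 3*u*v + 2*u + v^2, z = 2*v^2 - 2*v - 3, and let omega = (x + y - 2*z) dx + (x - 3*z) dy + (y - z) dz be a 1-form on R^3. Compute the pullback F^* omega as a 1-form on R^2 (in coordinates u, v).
F^* omega = (2*u^3 + 9*u^2*v + 6*u^2 - 6*u*v^2 + 8*u*v + 12*u - 18*v^3 + 6*v^2 + 39*v + 18) du + (3*u^3 + 2*u^2*v - 6*u*v^2 + 20*u*v + 23*u - 16*v^3 + 22*v^2 + 26*v - 6) dv

Using F^*(f dg) = (f ∘ F) d(g ∘ F), substitute each coordinate x_i by F_i(u, v) in f_i, and replace dx_i by d F_i = (∂F_i/∂u) du + (∂F_i/∂v) dv.
  For the x component: f_1(F) = u^2 + 3*u*v + 2*u - 3*v^2 + 4*v + 6; d F_1 = (2*u) du + (0) dv
  For the y component: f_2(F) = u^2 - 6*v^2 + 6*v + 9; d F_2 = (3*v + 2) du + (3*u + 2*v) dv
  For the z component: f_3(F) = 3*u*v + 2*u - v^2 + 2*v + 3; d F_3 = (0) du + (4*v - 2) dv
Combining and collecting du, dv coefficients:
  coeff of du: 2*u^3 + 9*u^2*v + 6*u^2 - 6*u*v^2 + 8*u*v + 12*u - 18*v^3 + 6*v^2 + 39*v + 18
  coeff of dv: 3*u^3 + 2*u^2*v - 6*u*v^2 + 20*u*v + 23*u - 16*v^3 + 22*v^2 + 26*v - 6
F^* omega = (2*u^3 + 9*u^2*v + 6*u^2 - 6*u*v^2 + 8*u*v + 12*u - 18*v^3 + 6*v^2 + 39*v + 18) du + (3*u^3 + 2*u^2*v - 6*u*v^2 + 20*u*v + 23*u - 16*v^3 + 22*v^2 + 26*v - 6) dv.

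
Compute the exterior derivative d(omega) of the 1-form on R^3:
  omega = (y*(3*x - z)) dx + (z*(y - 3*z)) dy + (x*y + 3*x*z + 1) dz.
d(omega) = (-3*x + z) dx ∧ dy + (2*y + 3*z) dx ∧ dz + (x - y + 6*z) dy ∧ dz

For a 1-form omega = sum_i f_i dx_i, the exterior derivative is
  d(omega) = sum_{i < j} (∂f_j/∂x_i - ∂f_i/∂x_j) dx_i ∧ dx_j.
  coefficient of dx ∧ dy: ∂f_2/∂x - ∂f_1/∂y = ∂(z*(y - 3*z))/∂x - ∂(y*(3*x - z))/∂y = -3*x + z
  coefficient of dx ∧ dz: ∂f_3/∂x - ∂f_1/∂z = ∂(x*y + 3*x*z + 1)/∂x - ∂(y*(3*x - z))/∂z = 2*y + 3*z
  coefficient of dy ∧ dz: ∂f_3/∂y - ∂f_2/∂z = ∂(x*y + 3*x*z + 1)/∂y - ∂(z*(y - 3*z))/∂z = x - y + 6*z
Assembling: d(omega) = (-3*x + z) dx ∧ dy + (2*y + 3*z) dx ∧ dz + (x - y + 6*z) dy ∧ dz.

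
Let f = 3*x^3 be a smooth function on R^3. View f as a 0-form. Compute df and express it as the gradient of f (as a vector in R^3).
df = (9*x^2) dx + (0) dy + (0) dz; grad f = (9*x^2, 0, 0)

For a 0-form f, d f = (∂f/∂x) dx + (∂f/∂y) dy + (∂f/∂z) dz. The components of the vector representation are exactly the entries of grad f in Cartesian coordinates:
  ∂f/∂x = 9*x^2
  ∂f/∂y = 0
  ∂f/∂z = 0.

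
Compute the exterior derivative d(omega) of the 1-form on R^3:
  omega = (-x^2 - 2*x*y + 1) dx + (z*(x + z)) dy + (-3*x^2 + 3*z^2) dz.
d(omega) = (2*x + z) dx ∧ dy + (-6*x) dx ∧ dz + (-x - 2*z) dy ∧ dz

For a 1-form omega = sum_i f_i dx_i, the exterior derivative is
  d(omega) = sum_{i < j} (∂f_j/∂x_i - ∂f_i/∂x_j) dx_i ∧ dx_j.
  coefficient of dx ∧ dy: ∂f_2/∂x - ∂f_1/∂y = ∂(z*(x + z))/∂x - ∂(-x^2 - 2*x*y + 1)/∂y = 2*x + z
  coefficient of dx ∧ dz: ∂f_3/∂x - ∂f_1/∂z = ∂(-3*x^2 + 3*z^2)/∂x - ∂(-x^2 - 2*x*y + 1)/∂z = -6*x
  coefficient of dy ∧ dz: ∂f_3/∂y - ∂f_2/∂z = ∂(-3*x^2 + 3*z^2)/∂y - ∂(z*(x + z))/∂z = -x - 2*z
Assembling: d(omega) = (2*x + z) dx ∧ dy + (-6*x) dx ∧ dz + (-x - 2*z) dy ∧ dz.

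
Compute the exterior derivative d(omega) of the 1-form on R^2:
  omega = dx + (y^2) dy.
d(omega) = 0

For a 1-form omega = sum_i f_i dx_i, the exterior derivative is
  d(omega) = sum_{i < j} (∂f_j/∂x_i - ∂f_i/∂x_j) dx_i ∧ dx_j.

Assembling: d(omega) = 0.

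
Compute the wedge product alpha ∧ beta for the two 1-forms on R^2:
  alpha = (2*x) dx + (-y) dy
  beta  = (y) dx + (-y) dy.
alpha ∧ beta = (y*(-2*x + y)) dx ∧ dy

Distribute the wedge, using dx_i ∧ dx_j = -dx_j ∧ dx_i and dx_i ∧ dx_i = 0. For each pair (i, j) with i < j, the coefficient of dx_i ∧ dx_j in alpha ∧ beta is (alpha_i * beta_j - alpha_j * beta_i). Collecting: alpha ∧ beta = (y*(-2*x + y)) dx ∧ dy.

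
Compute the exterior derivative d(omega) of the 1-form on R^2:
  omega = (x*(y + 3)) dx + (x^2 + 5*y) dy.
d(omega) = (x) dx ∧ dy

For a 1-form omega = sum_i f_i dx_i, the exterior derivative is
  d(omega) = sum_{i < j} (∂f_j/∂x_i - ∂f_i/∂x_j) dx_i ∧ dx_j.
  coefficient of dx ∧ dy: ∂f_2/∂x - ∂f_1/∂y = ∂(x^2 + 5*y)/∂x - ∂(x*(y + 3))/∂y = x
Assembling: d(omega) = (x) dx ∧ dy.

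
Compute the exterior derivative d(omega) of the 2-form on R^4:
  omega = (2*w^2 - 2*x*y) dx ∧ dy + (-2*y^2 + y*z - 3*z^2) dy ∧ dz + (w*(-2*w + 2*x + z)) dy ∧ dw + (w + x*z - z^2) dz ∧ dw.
d(omega) = (6*w) dx ∧ dy ∧ dw + (-w) dy ∧ dz ∧ dw + (z) dx ∧ dz ∧ dw

For a 2-form omega = sum_{i<j} g_{ij} dx_i ∧ dx_j, the exterior derivative is
  d(omega) = sum_{i<j} d(g_{ij}) ∧ dx_i ∧ dx_j = sum_{i<j, k} (∂g_{ij}/∂x_k) dx_k ∧ dx_i ∧ dx_j.
Expand each term, using dx_k ∧ dx_i ∧ dx_j = sgn(permutation) dx_{(a)} ∧ dx_{(b)} ∧ dx_{(c)} with (a < b < c) sorted:
  d(2*w^2 - 2*x*y) includes (∂/∂w)(2*w^2 - 2*x*y) dw = (4*w) dw, which multiplied by dx ∧ dy gives (4*w) dx ∧ dy ∧ dw
  d(w*(-2*w + 2*x + z)) includes (∂/∂x)(w*(-2*w + 2*x + z)) dx = (2*w) dx, which multiplied by dy ∧ dw gives (2*w) dx ∧ dy ∧ dw
  d(w*(-2*w + 2*x + z)) includes (∂/∂z)(w*(-2*w + 2*x + z)) dz = (w) dz, which multiplied by dy ∧ dw gives (-w) dy ∧ dz ∧ dw
  d(w + x*z - z^2) includes (∂/∂x)(w + x*z - z^2) dx = (z) dx, which multiplied by dz ∧ dw gives (z) dx ∧ dz ∧ dw
Collecting like 3-forms: d(omega) = (6*w) dx ∧ dy ∧ dw + (-w) dy ∧ dz ∧ dw + (z) dx ∧ dz ∧ dw.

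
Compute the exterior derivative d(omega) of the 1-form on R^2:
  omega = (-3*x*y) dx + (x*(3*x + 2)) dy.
d(omega) = (9*x + 2) dx ∧ dy

For a 1-form omega = sum_i f_i dx_i, the exterior derivative is
  d(omega) = sum_{i < j} (∂f_j/∂x_i - ∂f_i/∂x_j) dx_i ∧ dx_j.
  coefficient of dx ∧ dy: ∂f_2/∂x - ∂f_1/∂y = ∂(x*(3*x + 2))/∂x - ∂(-3*x*y)/∂y = 9*x + 2
Assembling: d(omega) = (9*x + 2) dx ∧ dy.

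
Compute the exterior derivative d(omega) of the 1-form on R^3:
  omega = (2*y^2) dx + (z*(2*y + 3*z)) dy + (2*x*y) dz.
d(omega) = (-4*y) dx ∧ dy + (2*y) dx ∧ dz + (2*x - 2*y - 6*z) dy ∧ dz

For a 1-form omega = sum_i f_i dx_i, the exterior derivative is
  d(omega) = sum_{i < j} (∂f_j/∂x_i - ∂f_i/∂x_j) dx_i ∧ dx_j.
  coefficient of dx ∧ dy: ∂f_2/∂x - ∂f_1/∂y = ∂(z*(2*y + 3*z))/∂x - ∂(2*y^2)/∂y = -4*y
  coefficient of dx ∧ dz: ∂f_3/∂x - ∂f_1/∂z = ∂(2*x*y)/∂x - ∂(2*y^2)/∂z = 2*y
  coefficient of dy ∧ dz: ∂f_3/∂y - ∂f_2/∂z = ∂(2*x*y)/∂y - ∂(z*(2*y + 3*z))/∂z = 2*x - 2*y - 6*z
Assembling: d(omega) = (-4*y) dx ∧ dy + (2*y) dx ∧ dz + (2*x - 2*y - 6*z) dy ∧ dz.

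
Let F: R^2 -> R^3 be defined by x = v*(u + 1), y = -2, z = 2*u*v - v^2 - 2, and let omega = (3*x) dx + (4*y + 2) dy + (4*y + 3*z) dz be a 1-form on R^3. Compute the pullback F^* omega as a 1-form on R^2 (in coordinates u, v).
F^* omega = (v*(15*u*v - 6*v^2 + 3*v - 28)) du + (15*u^2*v - 18*u*v^2 + 6*u*v - 28*u + 6*v^3 + 31*v) dv

Using F^*(f dg) = (f ∘ F) d(g ∘ F), substitute each coordinate x_i by F_i(u, v) in f_i, and replace dx_i by d F_i = (∂F_i/∂u) du + (∂F_i/∂v) dv.
  For the x component: f_1(F) = 3*v*(u + 1); d F_1 = (v) du + (u + 1) dv
  For the y component: f_2(F) = -6; d F_2 = (0) du + (0) dv
  For the z component: f_3(F) = 6*u*v - 3*v^2 - 14; d F_3 = (2*v) du + (2*u - 2*v) dv
Combining and collecting du, dv coefficients:
  coeff of du: v*(15*u*v - 6*v^2 + 3*v - 28)
  coeff of dv: 15*u^2*v - 18*u*v^2 + 6*u*v - 28*u + 6*v^3 + 31*v
F^* omega = (v*(15*u*v - 6*v^2 + 3*v - 28)) du + (15*u^2*v - 18*u*v^2 + 6*u*v - 28*u + 6*v^3 + 31*v) dv.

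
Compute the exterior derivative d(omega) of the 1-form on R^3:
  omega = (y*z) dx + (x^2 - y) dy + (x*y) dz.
d(omega) = (2*x - z) dx ∧ dy + (x) dy ∧ dz

For a 1-form omega = sum_i f_i dx_i, the exterior derivative is
  d(omega) = sum_{i < j} (∂f_j/∂x_i - ∂f_i/∂x_j) dx_i ∧ dx_j.
  coefficient of dx ∧ dy: ∂f_2/∂x - ∂f_1/∂y = ∂(x^2 - y)/∂x - ∂(y*z)/∂y = 2*x - z
  coefficient of dy ∧ dz: ∂f_3/∂y - ∂f_2/∂z = ∂(x*y)/∂y - ∂(x^2 - y)/∂z = x
Assembling: d(omega) = (2*x - z) dx ∧ dy + (x) dy ∧ dz.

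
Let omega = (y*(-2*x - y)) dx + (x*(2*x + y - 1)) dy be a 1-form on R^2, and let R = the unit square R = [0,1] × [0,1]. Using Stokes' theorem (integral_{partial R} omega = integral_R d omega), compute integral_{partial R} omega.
integral_(partial R) omega = 7/2

Stokes: integral_partial_R omega = integral_R d omega with d omega = (∂Q/∂x - ∂P/∂y) dx ∧ dy.
  ∂Q/∂x = 4*x + y - 1
  ∂P/∂y = -2*x - 2*y
  integrand = ∂Q/∂x - ∂P/∂y = 6*x + 3*y - 1.
Integrating over R: integral_0^1 integral_0^1 (6*x + 3*y - 1) dx dy = 7/2.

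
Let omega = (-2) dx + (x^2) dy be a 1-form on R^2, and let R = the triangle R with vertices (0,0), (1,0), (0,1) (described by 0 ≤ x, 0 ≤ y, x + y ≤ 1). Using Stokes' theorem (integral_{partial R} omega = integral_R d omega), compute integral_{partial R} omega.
integral_(partial R) omega = 1/3

Stokes: integral_partial_R omega = integral_R d omega with d omega = (∂Q/∂x - ∂P/∂y) dx ∧ dy.
  ∂Q/∂x = 2*x
  ∂P/∂y = 0
  integrand = ∂Q/∂x - ∂P/∂y = 2*x.
Integrating over R: integral_0^1 integral_0^{1-x} (2*x) dy dx = 1/3.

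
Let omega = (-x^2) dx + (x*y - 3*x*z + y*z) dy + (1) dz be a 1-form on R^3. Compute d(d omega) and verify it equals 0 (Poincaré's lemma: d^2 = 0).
d(d omega) = 0

Step 1: d omega = sum_{i<j} (∂f_j/∂x_i - ∂f_i/∂x_j) dx_i ∧ dx_j:
  coeff of dx ∧ dy: y - 3*z
  coeff of dx ∧ dz: 0
  coeff of dy ∧ dz: 3*x - y
Step 2: Apply d again to each 2-form coefficient. The only possible 3-form in R^3 is dx ∧ dy ∧ dz, with coefficient
  ∂(coeff of dy∧dz)/∂x - ∂(coeff of dx∧dz)/∂y + ∂(coeff of dx∧dy)/∂z
  = ∂/∂x (3*x - y) - ∂/∂y (0) + ∂/∂z (y - 3*z).
Each of these terms simplifies to sums of mixed partials that cancel in pairs. The result is 0 (by equality of mixed partials for smooth functions — Schwarz / Clairaut).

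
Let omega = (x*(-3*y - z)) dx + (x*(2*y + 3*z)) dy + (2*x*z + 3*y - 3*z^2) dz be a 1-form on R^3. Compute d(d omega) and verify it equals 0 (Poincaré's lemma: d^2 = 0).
d(d omega) = 0

Step 1: d omega = sum_{i<j} (∂f_j/∂x_i - ∂f_i/∂x_j) dx_i ∧ dx_j:
  coeff of dx ∧ dy: 3*x + 2*y + 3*z
  coeff of dx ∧ dz: x + 2*z
  coeff of dy ∧ dz: 3 - 3*x
Step 2: Apply d again to each 2-form coefficient. The only possible 3-form in R^3 is dx ∧ dy ∧ dz, with coefficient
  ∂(coeff of dy∧dz)/∂x - ∂(coeff of dx∧dz)/∂y + ∂(coeff of dx∧dy)/∂z
  = ∂/∂x (3 - 3*x) - ∂/∂y (x + 2*z) + ∂/∂z (3*x + 2*y + 3*z).
Each of these terms simplifies to sums of mixed partials that cancel in pairs. The result is 0 (by equality of mixed partials for smooth functions — Schwarz / Clairaut).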